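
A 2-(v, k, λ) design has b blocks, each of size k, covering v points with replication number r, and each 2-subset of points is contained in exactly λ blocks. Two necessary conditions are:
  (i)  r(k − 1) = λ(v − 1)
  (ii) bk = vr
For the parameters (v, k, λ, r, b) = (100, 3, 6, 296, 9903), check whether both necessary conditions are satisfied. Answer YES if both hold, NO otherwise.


Condition (i): r(k − 1) = 296·2 = 592; λ(v − 1) = 6·99 = 594. Match? NO.
Condition (ii): bk = 9903·3 = 29709; vr = 100·296 = 29600. Match? NO.
Both conditions hold? NO.

NO


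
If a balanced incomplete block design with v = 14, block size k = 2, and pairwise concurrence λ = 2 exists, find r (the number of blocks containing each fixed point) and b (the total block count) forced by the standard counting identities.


Any 2-(v, k, λ) BIBD satisfies two necessary conditions:
  (i)  Each point sits in r blocks, and counting incidences through any fixed point gives r(k − 1) = λ(v − 1), so r = λ(v − 1)/(k − 1).
  (ii) Total incidences bk = vr, so b = vr/k.
Step 1: r = λ(v − 1)/(k − 1) = 2·(14 − 1)/(2 − 1) = 2·13/1 = 26/1 = 26.
Step 2: b = vr/k = 14·26/2 = 364/2 = 182.
Check integrality: r = 26 ∈ Z ✓, b = 182 ∈ Z ✓.
(These identities are necessary conditions: they determine r and b for any design with these parameters, but do not by themselves prove that one exists.)

r = 26, b = 182.


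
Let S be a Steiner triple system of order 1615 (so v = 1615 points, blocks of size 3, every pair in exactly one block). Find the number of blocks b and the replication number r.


An STS(v) is a 2-(v, 3, 1) BIBD: block size k = 3, λ = 1.
Replication: r(k − 1) = λ(v − 1) ⇒ r·2 = 1615 − 1 = 1614 ⇒ r = 807.
Block count: bk = vr ⇒ b·3 = 1615·807 = 1303305 ⇒ b = 434435.
(Check via b = v(v − 1)/6 = 1615·1614/6 = 2606610/6 = 434435.)

r = 807, b = 434435.


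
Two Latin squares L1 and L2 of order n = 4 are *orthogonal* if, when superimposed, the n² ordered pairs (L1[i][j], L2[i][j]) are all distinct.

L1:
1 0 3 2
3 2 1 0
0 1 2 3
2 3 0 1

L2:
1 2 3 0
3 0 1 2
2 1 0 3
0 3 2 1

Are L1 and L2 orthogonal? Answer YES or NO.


Form the n² = 16 superimposed pairs (L1[i][j], L2[i][j]), row by row (rows and columns indexed from 0):
row 0: (1,1) (0,2) (3,3) (2,0)
row 1: (3,3) (2,0) (1,1) (0,2)
row 2: (0,2) (1,1) (2,0) (3,3)
row 3: (2,0) (3,3) (0,2) (1,1)
Orthogonality requires all 16 pairs distinct.
But the pair (3,3) repeats: cell (0,2) has L1 = 3, L2 = 3, and cell (1,0) has L1 = 3, L2 = 3.
A repeated pair means some other pair never occurs (only 4 distinct pairs out of 16), so the squares are not orthogonal.
Conclusion: NO.

NO


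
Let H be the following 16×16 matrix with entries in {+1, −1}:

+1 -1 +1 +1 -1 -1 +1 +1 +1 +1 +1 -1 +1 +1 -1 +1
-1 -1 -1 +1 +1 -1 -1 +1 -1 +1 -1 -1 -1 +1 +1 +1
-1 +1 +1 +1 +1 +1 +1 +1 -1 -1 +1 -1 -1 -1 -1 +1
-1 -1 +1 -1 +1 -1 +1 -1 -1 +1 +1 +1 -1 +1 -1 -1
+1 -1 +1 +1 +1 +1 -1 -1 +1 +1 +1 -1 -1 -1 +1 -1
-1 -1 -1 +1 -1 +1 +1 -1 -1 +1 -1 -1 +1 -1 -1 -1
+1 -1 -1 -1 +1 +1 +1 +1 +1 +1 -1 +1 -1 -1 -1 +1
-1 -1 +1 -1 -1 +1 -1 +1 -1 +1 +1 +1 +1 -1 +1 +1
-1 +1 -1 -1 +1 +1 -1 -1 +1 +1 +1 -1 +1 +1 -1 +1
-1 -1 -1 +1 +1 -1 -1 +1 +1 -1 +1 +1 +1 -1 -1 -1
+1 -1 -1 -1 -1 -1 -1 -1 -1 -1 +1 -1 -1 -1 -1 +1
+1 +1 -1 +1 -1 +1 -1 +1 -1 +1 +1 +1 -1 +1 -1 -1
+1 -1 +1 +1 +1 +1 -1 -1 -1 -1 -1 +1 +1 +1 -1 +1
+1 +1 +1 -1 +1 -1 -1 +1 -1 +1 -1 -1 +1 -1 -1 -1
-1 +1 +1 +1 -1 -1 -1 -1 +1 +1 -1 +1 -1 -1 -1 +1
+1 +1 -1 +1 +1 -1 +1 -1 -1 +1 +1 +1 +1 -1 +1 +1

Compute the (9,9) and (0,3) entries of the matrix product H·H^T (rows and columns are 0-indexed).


Row 0 of H: [1, -1, 1, 1, -1, -1, 1, 1, 1, 1, 1, -1, 1, 1, -1, 1].
Row 3 of H: [-1, -1, 1, -1, 1, -1, 1, -1, -1, 1, 1, 1, -1, 1, -1, -1].
Row 9 of H: [-1, -1, -1, 1, 1, -1, -1, 1, 1, -1, 1, 1, 1, -1, -1, -1].
(H·H^T)[9][9] = Σ_j H[9][j]·H[9][j] = (-1)² + (-1)² + (-1)² + (1)² + (1)² + (-1)² + (-1)² + (1)² + (1)² + (-1)² + (1)² + (1)² + (1)² + (-1)² + (-1)² + (-1)² = 1 + 1 + 1 + 1 + 1 + 1 + 1 + 1 + 1 + 1 + 1 + 1 + 1 + 1 + 1 + 1 = 16.
(H·H^T)[0][3] = Σ_j H[0][j]·H[3][j] = (1)·(-1) + (-1)·(-1) + (1)·(1) + (1)·(-1) + (-1)·(1) + (-1)·(-1) + (1)·(1) + (1)·(-1) + (1)·(-1) + (1)·(1) + (1)·(1) + (-1)·(1) + (1)·(-1) + (1)·(1) + (-1)·(-1) + (1)·(-1) = -1 + 1 + 1 + -1 + -1 + 1 + 1 + -1 + -1 + 1 + 1 + -1 + -1 + 1 + 1 + -1 = 0.
So rows 0 and 3 are orthogonal; the diagonal entry equals n = 16.

(9,9) entry = 16; (0,3) entry = 0.


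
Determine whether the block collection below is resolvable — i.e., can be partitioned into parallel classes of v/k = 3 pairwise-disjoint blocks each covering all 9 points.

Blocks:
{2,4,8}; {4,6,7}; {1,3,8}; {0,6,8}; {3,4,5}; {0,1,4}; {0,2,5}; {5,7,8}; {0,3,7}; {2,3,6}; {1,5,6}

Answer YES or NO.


v = 9, block size k = 3, number of blocks = 11.
For resolvability, blocks must partition into parallel classes of size v/k = 3.
Total blocks must therefore be a multiple of 3: 11 = 3·3 + 2 ⇒ not divisible ✗.
Resolvable? NO.

NO


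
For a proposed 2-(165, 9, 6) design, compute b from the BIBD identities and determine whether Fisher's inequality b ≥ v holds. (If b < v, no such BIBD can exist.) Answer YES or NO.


b = λv(v − 1)/(k(k − 1)) = 6·165·164/(9·8) = 162360/72 = 2255.
Compare with v = 165: b ≥ v, so Fisher's inequality holds.

YES


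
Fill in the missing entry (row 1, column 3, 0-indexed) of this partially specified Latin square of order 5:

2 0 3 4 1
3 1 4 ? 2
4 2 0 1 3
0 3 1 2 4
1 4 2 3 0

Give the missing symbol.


Row 1 contains symbols [1, 2, 3, 4] — missing [0].
Column 3 contains symbols [1, 2, 3, 4] — missing [0].
The missing symbol must appear in both missing sets; intersection = [0].
Therefore the hidden value is 0.

Missing value = 0.


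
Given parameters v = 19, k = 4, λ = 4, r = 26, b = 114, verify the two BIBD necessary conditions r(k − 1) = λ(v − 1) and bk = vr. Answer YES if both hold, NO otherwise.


Condition (i): r(k − 1) = 26·3 = 78; λ(v − 1) = 4·18 = 72. Match? NO.
Condition (ii): bk = 114·4 = 456; vr = 19·26 = 494. Match? NO.
Both conditions hold? NO.

NO


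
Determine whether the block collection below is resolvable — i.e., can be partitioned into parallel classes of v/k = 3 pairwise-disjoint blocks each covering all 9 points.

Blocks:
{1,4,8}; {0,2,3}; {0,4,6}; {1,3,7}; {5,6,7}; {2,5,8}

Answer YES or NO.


v = 9, block size k = 3, number of blocks = 6.
For resolvability, blocks must partition into parallel classes of size v/k = 3.
Total blocks must therefore be a multiple of 3: 6 = 3·2 + 0 ⇒ divisible ✓.
Greedy packing gives 2 candidate class(es). Each should be a full parallel class (size 3, covers all 9 points).
  Class 1 (3 blocks): {1,4,8}; {0,2,3}; {5,6,7}. Points covered: [0, 1, 2, 3, 4, 5, 6, 7, 8].
  Class 2 (3 blocks): {0,4,6}; {1,3,7}; {2,5,8}. Points covered: [0, 1, 2, 3, 4, 5, 6, 7, 8].
All classes full (size 3)? YES. All classes cover every point? YES.
Resolvable? YES.

YES


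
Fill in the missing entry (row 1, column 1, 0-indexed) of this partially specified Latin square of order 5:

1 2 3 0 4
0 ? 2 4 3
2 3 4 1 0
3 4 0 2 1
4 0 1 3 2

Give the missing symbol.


Row 1 contains symbols [0, 2, 3, 4] — missing [1].
Column 1 contains symbols [0, 2, 3, 4] — missing [1].
The missing symbol must appear in both missing sets; intersection = [1].
Therefore the hidden value is 1.

Missing value = 1.


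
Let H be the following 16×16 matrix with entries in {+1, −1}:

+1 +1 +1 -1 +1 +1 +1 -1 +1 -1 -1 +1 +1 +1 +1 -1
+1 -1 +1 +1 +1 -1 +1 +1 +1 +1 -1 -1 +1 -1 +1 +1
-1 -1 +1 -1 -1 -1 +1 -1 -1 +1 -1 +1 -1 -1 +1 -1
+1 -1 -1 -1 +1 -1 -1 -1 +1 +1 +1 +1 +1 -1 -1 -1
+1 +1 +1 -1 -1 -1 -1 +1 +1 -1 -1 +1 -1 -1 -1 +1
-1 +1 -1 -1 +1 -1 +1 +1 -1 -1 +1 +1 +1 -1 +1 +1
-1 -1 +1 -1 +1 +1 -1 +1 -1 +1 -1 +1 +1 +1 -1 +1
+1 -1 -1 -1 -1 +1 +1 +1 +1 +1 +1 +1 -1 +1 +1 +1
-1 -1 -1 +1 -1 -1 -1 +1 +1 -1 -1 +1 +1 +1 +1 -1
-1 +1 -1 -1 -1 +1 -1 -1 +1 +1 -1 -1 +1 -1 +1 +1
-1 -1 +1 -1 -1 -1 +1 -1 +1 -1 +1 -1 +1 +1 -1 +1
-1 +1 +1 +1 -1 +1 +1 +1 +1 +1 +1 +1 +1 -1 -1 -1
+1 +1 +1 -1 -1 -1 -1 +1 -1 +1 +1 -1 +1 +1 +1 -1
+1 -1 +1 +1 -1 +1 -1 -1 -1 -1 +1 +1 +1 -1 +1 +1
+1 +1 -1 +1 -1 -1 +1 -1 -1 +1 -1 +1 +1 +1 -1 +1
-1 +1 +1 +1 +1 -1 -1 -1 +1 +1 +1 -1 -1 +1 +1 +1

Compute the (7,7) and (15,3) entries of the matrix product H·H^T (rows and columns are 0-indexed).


Row 3 of H: [1, -1, -1, -1, 1, -1, -1, -1, 1, 1, 1, 1, 1, -1, -1, -1].
Row 7 of H: [1, -1, -1, -1, -1, 1, 1, 1, 1, 1, 1, 1, -1, 1, 1, 1].
Row 15 of H: [-1, 1, 1, 1, 1, -1, -1, -1, 1, 1, 1, -1, -1, 1, 1, 1].
(H·H^T)[7][7] = Σ_j H[7][j]·H[7][j] = (1)² + (-1)² + (-1)² + (-1)² + (-1)² + (1)² + (1)² + (1)² + (1)² + (1)² + (1)² + (1)² + (-1)² + (1)² + (1)² + (1)² = 1 + 1 + 1 + 1 + 1 + 1 + 1 + 1 + 1 + 1 + 1 + 1 + 1 + 1 + 1 + 1 = 16.
(H·H^T)[15][3] = Σ_j H[15][j]·H[3][j] = (-1)·(1) + (1)·(-1) + (1)·(-1) + (1)·(-1) + (1)·(1) + (-1)·(-1) + (-1)·(-1) + (-1)·(-1) + (1)·(1) + (1)·(1) + (1)·(1) + (-1)·(1) + (-1)·(1) + (1)·(-1) + (1)·(-1) + (1)·(-1) = -1 + -1 + -1 + -1 + 1 + 1 + 1 + 1 + 1 + 1 + 1 + -1 + -1 + -1 + -1 + -1 = -2.
Rows 15 and 3 are not orthogonal (dot product = -2 ≠ 0), so H is not a Hadamard matrix.

(7,7) entry = 16; (15,3) entry = -2.


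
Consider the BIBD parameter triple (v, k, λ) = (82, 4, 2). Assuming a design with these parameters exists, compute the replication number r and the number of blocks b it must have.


Any 2-(v, k, λ) BIBD satisfies two necessary conditions:
  (i)  Each point sits in r blocks, and counting incidences through any fixed point gives r(k − 1) = λ(v − 1), so r = λ(v − 1)/(k − 1).
  (ii) Total incidences bk = vr, so b = vr/k.
Step 1: r = λ(v − 1)/(k − 1) = 2·(82 − 1)/(4 − 1) = 2·81/3 = 162/3 = 54.
Step 2: b = vr/k = 82·54/4 = 4428/4 = 1107.
Check integrality: r = 54 ∈ Z ✓, b = 1107 ∈ Z ✓.
(These identities are necessary conditions: they determine r and b for any design with these parameters, but do not by themselves prove that one exists.)

r = 54, b = 1107.


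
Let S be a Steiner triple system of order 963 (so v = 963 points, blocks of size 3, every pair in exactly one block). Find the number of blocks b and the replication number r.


An STS(v) is a 2-(v, 3, 1) BIBD: block size k = 3, λ = 1.
Replication: r(k − 1) = λ(v − 1) ⇒ r·2 = 963 − 1 = 962 ⇒ r = 481.
Block count: bk = vr ⇒ b·3 = 963·481 = 463203 ⇒ b = 154401.
(Check via b = v(v − 1)/6 = 963·962/6 = 926406/6 = 154401.)

r = 481, b = 154401.


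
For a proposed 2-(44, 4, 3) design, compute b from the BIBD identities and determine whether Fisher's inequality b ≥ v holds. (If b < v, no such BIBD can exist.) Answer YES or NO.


b = λv(v − 1)/(k(k − 1)) = 3·44·43/(4·3) = 5676/12 = 473.
Compare with v = 44: b ≥ v, so Fisher's inequality holds.

YES


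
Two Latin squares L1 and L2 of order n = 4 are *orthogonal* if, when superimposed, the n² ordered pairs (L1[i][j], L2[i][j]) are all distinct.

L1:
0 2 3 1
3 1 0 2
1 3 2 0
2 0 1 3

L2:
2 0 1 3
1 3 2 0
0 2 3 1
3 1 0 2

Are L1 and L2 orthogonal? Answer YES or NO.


Form the n² = 16 superimposed pairs (L1[i][j], L2[i][j]), row by row (rows and columns indexed from 0):
row 0: (0,2) (2,0) (3,1) (1,3)
row 1: (3,1) (1,3) (0,2) (2,0)
row 2: (1,0) (3,2) (2,3) (0,1)
row 3: (2,3) (0,1) (1,0) (3,2)
Orthogonality requires all 16 pairs distinct.
But the pair (3,1) repeats: cell (0,2) has L1 = 3, L2 = 1, and cell (1,0) has L1 = 3, L2 = 1.
A repeated pair means some other pair never occurs (only 8 distinct pairs out of 16), so the squares are not orthogonal.
Conclusion: NO.

NO


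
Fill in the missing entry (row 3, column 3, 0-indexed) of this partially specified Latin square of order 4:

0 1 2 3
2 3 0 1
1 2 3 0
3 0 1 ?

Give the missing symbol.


Row 3 contains symbols [0, 1, 3] — missing [2].
Column 3 contains symbols [0, 1, 3] — missing [2].
The missing symbol must appear in both missing sets; intersection = [2].
Therefore the hidden value is 2.

Missing value = 2.


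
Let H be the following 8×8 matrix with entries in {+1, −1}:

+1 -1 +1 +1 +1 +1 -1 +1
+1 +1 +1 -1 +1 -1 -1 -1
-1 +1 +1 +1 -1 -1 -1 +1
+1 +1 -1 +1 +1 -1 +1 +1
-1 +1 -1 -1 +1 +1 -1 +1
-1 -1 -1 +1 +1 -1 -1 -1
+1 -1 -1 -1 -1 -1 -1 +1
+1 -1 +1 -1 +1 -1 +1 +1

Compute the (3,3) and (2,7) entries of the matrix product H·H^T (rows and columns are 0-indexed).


Row 2 of H: [-1, 1, 1, 1, -1, -1, -1, 1].
Row 3 of H: [1, 1, -1, 1, 1, -1, 1, 1].
Row 7 of H: [1, -1, 1, -1, 1, -1, 1, 1].
(H·H^T)[3][3] = Σ_j H[3][j]·H[3][j] = (1)² + (1)² + (-1)² + (1)² + (1)² + (-1)² + (1)² + (1)² = 1 + 1 + 1 + 1 + 1 + 1 + 1 + 1 = 8.
(H·H^T)[2][7] = Σ_j H[2][j]·H[7][j] = (-1)·(1) + (1)·(-1) + (1)·(1) + (1)·(-1) + (-1)·(1) + (-1)·(-1) + (-1)·(1) + (1)·(1) = -1 + -1 + 1 + -1 + -1 + 1 + -1 + 1 = -2.
Rows 2 and 7 are not orthogonal (dot product = -2 ≠ 0), so H is not a Hadamard matrix.

(3,3) entry = 8; (2,7) entry = -2.


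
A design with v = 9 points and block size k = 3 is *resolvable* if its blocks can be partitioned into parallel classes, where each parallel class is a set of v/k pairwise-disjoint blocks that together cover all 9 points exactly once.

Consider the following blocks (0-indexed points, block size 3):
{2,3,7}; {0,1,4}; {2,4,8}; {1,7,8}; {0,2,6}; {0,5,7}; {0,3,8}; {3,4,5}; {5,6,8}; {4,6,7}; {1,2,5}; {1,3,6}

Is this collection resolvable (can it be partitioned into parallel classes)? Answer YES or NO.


v = 9, block size k = 3, number of blocks = 12.
For resolvability, blocks must partition into parallel classes of size v/k = 3.
Total blocks must therefore be a multiple of 3: 12 = 3·4 + 0 ⇒ divisible ✓.
Greedy packing gives 4 candidate class(es). Each should be a full parallel class (size 3, covers all 9 points).
  Class 1 (3 blocks): {2,3,7}; {0,1,4}; {5,6,8}. Points covered: [0, 1, 2, 3, 4, 5, 6, 7, 8].
  Class 2 (3 blocks): {2,4,8}; {0,5,7}; {1,3,6}. Points covered: [0, 1, 2, 3, 4, 5, 6, 7, 8].
  Class 3 (3 blocks): {1,7,8}; {0,2,6}; {3,4,5}. Points covered: [0, 1, 2, 3, 4, 5, 6, 7, 8].
  Class 4 (3 blocks): {0,3,8}; {4,6,7}; {1,2,5}. Points covered: [0, 1, 2, 3, 4, 5, 6, 7, 8].
All classes full (size 3)? YES. All classes cover every point? YES.
Resolvable? YES.

YES


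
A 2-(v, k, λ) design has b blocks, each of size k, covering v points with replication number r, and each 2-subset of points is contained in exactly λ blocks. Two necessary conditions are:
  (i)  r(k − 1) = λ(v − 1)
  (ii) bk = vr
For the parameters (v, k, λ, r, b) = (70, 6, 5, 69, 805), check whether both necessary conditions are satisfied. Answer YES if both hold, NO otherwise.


Condition (i): r(k − 1) = 69·5 = 345; λ(v − 1) = 5·69 = 345. Match? YES.
Condition (ii): bk = 805·6 = 4830; vr = 70·69 = 4830. Match? YES.
Both conditions hold? YES.

YES


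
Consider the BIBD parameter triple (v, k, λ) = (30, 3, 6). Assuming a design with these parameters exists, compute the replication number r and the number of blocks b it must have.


Any 2-(v, k, λ) BIBD satisfies two necessary conditions:
  (i)  Each point sits in r blocks, and counting incidences through any fixed point gives r(k − 1) = λ(v − 1), so r = λ(v − 1)/(k − 1).
  (ii) Total incidences bk = vr, so b = vr/k.
Step 1: r = λ(v − 1)/(k − 1) = 6·(30 − 1)/(3 − 1) = 6·29/2 = 174/2 = 87.
Step 2: b = vr/k = 30·87/3 = 2610/3 = 870.
Check integrality: r = 87 ∈ Z ✓, b = 870 ∈ Z ✓.
(These identities are necessary conditions: they determine r and b for any design with these parameters, but do not by themselves prove that one exists.)

r = 87, b = 870.


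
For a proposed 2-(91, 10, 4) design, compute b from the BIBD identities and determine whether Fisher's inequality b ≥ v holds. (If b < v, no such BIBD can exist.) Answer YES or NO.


b = λv(v − 1)/(k(k − 1)) = 4·91·90/(10·9) = 32760/90 = 364.
Compare with v = 91: b ≥ v, so Fisher's inequality holds.

YES


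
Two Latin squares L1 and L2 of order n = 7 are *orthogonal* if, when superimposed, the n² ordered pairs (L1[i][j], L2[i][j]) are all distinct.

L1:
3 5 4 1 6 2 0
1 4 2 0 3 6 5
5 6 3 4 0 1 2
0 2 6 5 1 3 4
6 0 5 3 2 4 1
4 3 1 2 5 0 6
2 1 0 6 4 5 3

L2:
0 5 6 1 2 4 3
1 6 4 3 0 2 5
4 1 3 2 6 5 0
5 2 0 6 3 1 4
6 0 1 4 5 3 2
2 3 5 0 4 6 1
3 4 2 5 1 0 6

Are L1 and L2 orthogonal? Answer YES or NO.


Form the n² = 49 superimposed pairs (L1[i][j], L2[i][j]), row by row (rows and columns indexed from 0):
row 0: (3,0) (5,5) (4,6) (1,1) (6,2) (2,4) (0,3)
row 1: (1,1) (4,6) (2,4) (0,3) (3,0) (6,2) (5,5)
row 2: (5,4) (6,1) (3,3) (4,2) (0,6) (1,5) (2,0)
row 3: (0,5) (2,2) (6,0) (5,6) (1,3) (3,1) (4,4)
row 4: (6,6) (0,0) (5,1) (3,4) (2,5) (4,3) (1,2)
row 5: (4,2) (3,3) (1,5) (2,0) (5,4) (0,6) (6,1)
row 6: (2,3) (1,4) (0,2) (6,5) (4,1) (5,0) (3,6)
Orthogonality requires all 49 pairs distinct.
But the pair (1,1) repeats: cell (0,3) has L1 = 1, L2 = 1, and cell (1,0) has L1 = 1, L2 = 1.
A repeated pair means some other pair never occurs (only 35 distinct pairs out of 49), so the squares are not orthogonal.
Conclusion: NO.

NO


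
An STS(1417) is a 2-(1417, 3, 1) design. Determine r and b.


An STS(v) is a 2-(v, 3, 1) BIBD: block size k = 3, λ = 1.
Replication: r(k − 1) = λ(v − 1) ⇒ r·2 = 1417 − 1 = 1416 ⇒ r = 708.
Block count: b = v(v − 1)/6 = 1417·1416/6 = 2006472/6 = 334412.
(Check via bk = vr: 334412·3 = 1003236 = 1417·708 = 1003236 ✓.)

r = 708, b = 334412.


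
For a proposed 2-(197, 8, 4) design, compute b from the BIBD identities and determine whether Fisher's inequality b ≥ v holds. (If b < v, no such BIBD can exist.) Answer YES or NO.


b = λv(v − 1)/(k(k − 1)) = 4·197·196/(8·7) = 154448/56 = 2758.
Compare with v = 197: b ≥ v, so Fisher's inequality holds.

YES


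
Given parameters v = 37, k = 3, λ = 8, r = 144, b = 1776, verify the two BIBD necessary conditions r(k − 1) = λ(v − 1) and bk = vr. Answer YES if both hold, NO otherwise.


Condition (i): r(k − 1) = 144·2 = 288; λ(v − 1) = 8·36 = 288. Match? YES.
Condition (ii): bk = 1776·3 = 5328; vr = 37·144 = 5328. Match? YES.
Both conditions hold? YES.

YES


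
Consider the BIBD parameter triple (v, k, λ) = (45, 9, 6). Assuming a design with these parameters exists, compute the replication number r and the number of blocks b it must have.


Any 2-(v, k, λ) BIBD satisfies two necessary conditions:
  (i)  Each point sits in r blocks, and counting incidences through any fixed point gives r(k − 1) = λ(v − 1), so r = λ(v − 1)/(k − 1).
  (ii) Total incidences bk = vr, so b = vr/k.
Step 1: r = λ(v − 1)/(k − 1) = 6·(45 − 1)/(9 − 1) = 6·44/8 = 264/8 = 33.
Step 2: b = vr/k = 45·33/9 = 1485/9 = 165.
Check integrality: r = 33 ∈ Z ✓, b = 165 ∈ Z ✓.
(These identities are necessary conditions: they determine r and b for any design with these parameters, but do not by themselves prove that one exists.)

r = 33, b = 165.


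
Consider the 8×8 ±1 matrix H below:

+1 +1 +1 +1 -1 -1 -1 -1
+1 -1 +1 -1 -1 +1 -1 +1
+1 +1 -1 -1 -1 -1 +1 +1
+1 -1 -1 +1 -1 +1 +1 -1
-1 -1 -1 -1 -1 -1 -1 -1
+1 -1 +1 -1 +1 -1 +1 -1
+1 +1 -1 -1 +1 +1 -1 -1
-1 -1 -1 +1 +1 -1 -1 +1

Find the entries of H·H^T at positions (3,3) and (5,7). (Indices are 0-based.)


Row 3 of H: [1, -1, -1, 1, -1, 1, 1, -1].
Row 5 of H: [1, -1, 1, -1, 1, -1, 1, -1].
Row 7 of H: [-1, -1, -1, 1, 1, -1, -1, 1].
(H·H^T)[3][3] = Σ_j H[3][j]·H[3][j] = (1)² + (-1)² + (-1)² + (1)² + (-1)² + (1)² + (1)² + (-1)² = 1 + 1 + 1 + 1 + 1 + 1 + 1 + 1 = 8.
(H·H^T)[5][7] = Σ_j H[5][j]·H[7][j] = (1)·(-1) + (-1)·(-1) + (1)·(-1) + (-1)·(1) + (1)·(1) + (-1)·(-1) + (1)·(-1) + (-1)·(1) = -1 + 1 + -1 + -1 + 1 + 1 + -1 + -1 = -2.
Rows 5 and 7 are not orthogonal (dot product = -2 ≠ 0), so H is not a Hadamard matrix.

(3,3) entry = 8; (5,7) entry = -2.


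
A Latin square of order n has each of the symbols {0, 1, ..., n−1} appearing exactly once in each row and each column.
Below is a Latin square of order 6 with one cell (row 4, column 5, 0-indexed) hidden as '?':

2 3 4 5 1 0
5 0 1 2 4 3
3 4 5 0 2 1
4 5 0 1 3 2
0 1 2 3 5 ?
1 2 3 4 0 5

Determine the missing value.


Row 4 contains symbols [0, 1, 2, 3, 5] — missing [4].
Column 5 contains symbols [0, 1, 2, 3, 5] — missing [4].
The missing symbol must appear in both missing sets; intersection = [4].
Therefore the hidden value is 4.

Missing value = 4.


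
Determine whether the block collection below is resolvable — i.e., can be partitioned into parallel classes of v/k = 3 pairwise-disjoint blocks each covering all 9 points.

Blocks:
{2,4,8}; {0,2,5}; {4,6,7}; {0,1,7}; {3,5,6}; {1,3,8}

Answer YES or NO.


v = 9, block size k = 3, number of blocks = 6.
For resolvability, blocks must partition into parallel classes of size v/k = 3.
Total blocks must therefore be a multiple of 3: 6 = 3·2 + 0 ⇒ divisible ✓.
Greedy packing gives 2 candidate class(es). Each should be a full parallel class (size 3, covers all 9 points).
  Class 1 (3 blocks): {2,4,8}; {0,1,7}; {3,5,6}. Points covered: [0, 1, 2, 3, 4, 5, 6, 7, 8].
  Class 2 (3 blocks): {0,2,5}; {4,6,7}; {1,3,8}. Points covered: [0, 1, 2, 3, 4, 5, 6, 7, 8].
All classes full (size 3)? YES. All classes cover every point? YES.
Resolvable? YES.

YES


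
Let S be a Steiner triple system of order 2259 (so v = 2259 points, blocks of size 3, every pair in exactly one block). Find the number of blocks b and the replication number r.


An STS(v) is a 2-(v, 3, 1) BIBD: block size k = 3, λ = 1.
Replication: r(k − 1) = λ(v − 1) ⇒ r·2 = 2259 − 1 = 2258 ⇒ r = 1129.
Block count: bk = vr ⇒ b·3 = 2259·1129 = 2550411 ⇒ b = 850137.
(Check via b = v(v − 1)/6 = 2259·2258/6 = 5100822/6 = 850137.)

r = 1129, b = 850137.


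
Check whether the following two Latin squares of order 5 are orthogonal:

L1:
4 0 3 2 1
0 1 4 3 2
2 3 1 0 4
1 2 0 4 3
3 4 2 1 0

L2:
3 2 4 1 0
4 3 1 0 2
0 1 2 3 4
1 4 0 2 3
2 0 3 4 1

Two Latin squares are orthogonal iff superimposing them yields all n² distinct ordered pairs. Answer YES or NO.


Form the n² = 25 superimposed pairs (L1[i][j], L2[i][j]), row by row (rows and columns indexed from 0):
row 0: (4,3) (0,2) (3,4) (2,1) (1,0)
row 1: (0,4) (1,3) (4,1) (3,0) (2,2)
row 2: (2,0) (3,1) (1,2) (0,3) (4,4)
row 3: (1,1) (2,4) (0,0) (4,2) (3,3)
row 4: (3,2) (4,0) (2,3) (1,4) (0,1)
Orthogonality requires all 25 pairs distinct.
Check by first coordinate: for each symbol s of L1, list the L2 entries in the n cells where L1 = s; they must all differ.
  L1 = 0: L2 entries (in reading order) 2, 4, 3, 0, 1 — all 5 distinct ✓
  L1 = 1: L2 entries (in reading order) 0, 3, 2, 1, 4 — all 5 distinct ✓
  L1 = 2: L2 entries (in reading order) 1, 2, 0, 4, 3 — all 5 distinct ✓
  L1 = 3: L2 entries (in reading order) 4, 0, 1, 3, 2 — all 5 distinct ✓
  L1 = 4: L2 entries (in reading order) 3, 1, 4, 2, 0 — all 5 distinct ✓
Every symbol of L1 meets every symbol of L2 exactly once, so all 25 pairs are distinct (25 of 25).
Conclusion: YES.

YES


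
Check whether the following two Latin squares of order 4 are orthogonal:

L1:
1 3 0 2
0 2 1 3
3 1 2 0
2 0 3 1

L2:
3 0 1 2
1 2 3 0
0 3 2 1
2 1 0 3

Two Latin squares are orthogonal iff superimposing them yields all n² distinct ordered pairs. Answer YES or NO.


Form the n² = 16 superimposed pairs (L1[i][j], L2[i][j]), row by row (rows and columns indexed from 0):
row 0: (1,3) (3,0) (0,1) (2,2)
row 1: (0,1) (2,2) (1,3) (3,0)
row 2: (3,0) (1,3) (2,2) (0,1)
row 3: (2,2) (0,1) (3,0) (1,3)
Orthogonality requires all 16 pairs distinct.
But the pair (0,1) repeats: cell (0,2) has L1 = 0, L2 = 1, and cell (1,0) has L1 = 0, L2 = 1.
A repeated pair means some other pair never occurs (only 4 distinct pairs out of 16), so the squares are not orthogonal.
Conclusion: NO.

NO


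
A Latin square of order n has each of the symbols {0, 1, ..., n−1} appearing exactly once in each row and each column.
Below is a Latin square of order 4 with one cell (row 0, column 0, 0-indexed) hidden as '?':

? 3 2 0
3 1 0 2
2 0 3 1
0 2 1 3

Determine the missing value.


Row 0 contains symbols [0, 2, 3] — missing [1].
Column 0 contains symbols [0, 2, 3] — missing [1].
The missing symbol must appear in both missing sets; intersection = [1].
Therefore the hidden value is 1.

Missing value = 1.


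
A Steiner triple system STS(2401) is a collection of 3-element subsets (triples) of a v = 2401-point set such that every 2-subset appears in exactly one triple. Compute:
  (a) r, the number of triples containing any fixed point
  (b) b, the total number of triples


An STS(v) is a 2-(v, 3, 1) BIBD: block size k = 3, λ = 1.
Replication: r(k − 1) = λ(v − 1) ⇒ r·2 = 2401 − 1 = 2400 ⇒ r = 1200.
Block count: bk = vr ⇒ b·3 = 2401·1200 = 2881200 ⇒ b = 960400.

r = 1200, b = 960400.


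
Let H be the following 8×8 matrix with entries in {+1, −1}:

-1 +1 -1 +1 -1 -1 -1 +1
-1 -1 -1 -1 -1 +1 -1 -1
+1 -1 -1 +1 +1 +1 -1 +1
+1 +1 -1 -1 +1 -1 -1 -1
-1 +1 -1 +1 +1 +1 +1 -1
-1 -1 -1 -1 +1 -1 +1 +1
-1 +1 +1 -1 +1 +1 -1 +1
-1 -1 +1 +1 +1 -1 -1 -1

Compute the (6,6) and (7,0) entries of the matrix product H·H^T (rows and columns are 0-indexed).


Row 0 of H: [-1, 1, -1, 1, -1, -1, -1, 1].
Row 6 of H: [-1, 1, 1, -1, 1, 1, -1, 1].
Row 7 of H: [-1, -1, 1, 1, 1, -1, -1, -1].
(H·H^T)[6][6] = Σ_j H[6][j]·H[6][j] = (-1)² + (1)² + (1)² + (-1)² + (1)² + (1)² + (-1)² + (1)² = 1 + 1 + 1 + 1 + 1 + 1 + 1 + 1 = 8.
(H·H^T)[7][0] = Σ_j H[7][j]·H[0][j] = (-1)·(-1) + (-1)·(1) + (1)·(-1) + (1)·(1) + (1)·(-1) + (-1)·(-1) + (-1)·(-1) + (-1)·(1) = 1 + -1 + -1 + 1 + -1 + 1 + 1 + -1 = 0.
So rows 7 and 0 are orthogonal; the diagonal entry equals n = 8.

(6,6) entry = 8; (7,0) entry = 0.


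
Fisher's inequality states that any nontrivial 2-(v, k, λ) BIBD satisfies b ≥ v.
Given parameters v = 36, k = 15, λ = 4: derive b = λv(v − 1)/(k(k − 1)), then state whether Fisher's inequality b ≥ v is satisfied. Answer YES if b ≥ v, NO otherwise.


r = λ(v − 1)/(k − 1) = 4·35/14 = 10.
b = vr/k = 36·10/15 = 24.
Fisher's inequality: b ≥ v ⇔ 24 ≥ 36? NO.

NO


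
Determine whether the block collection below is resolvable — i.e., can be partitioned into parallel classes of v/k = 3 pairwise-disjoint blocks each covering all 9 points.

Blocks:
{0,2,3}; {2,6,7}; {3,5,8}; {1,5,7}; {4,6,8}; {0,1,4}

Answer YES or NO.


v = 9, block size k = 3, number of blocks = 6.
For resolvability, blocks must partition into parallel classes of size v/k = 3.
Total blocks must therefore be a multiple of 3: 6 = 3·2 + 0 ⇒ divisible ✓.
Greedy packing gives 2 candidate class(es). Each should be a full parallel class (size 3, covers all 9 points).
  Class 1 (3 blocks): {0,2,3}; {1,5,7}; {4,6,8}. Points covered: [0, 1, 2, 3, 4, 5, 6, 7, 8].
  Class 2 (3 blocks): {2,6,7}; {3,5,8}; {0,1,4}. Points covered: [0, 1, 2, 3, 4, 5, 6, 7, 8].
All classes full (size 3)? YES. All classes cover every point? YES.
Resolvable? YES.

YES


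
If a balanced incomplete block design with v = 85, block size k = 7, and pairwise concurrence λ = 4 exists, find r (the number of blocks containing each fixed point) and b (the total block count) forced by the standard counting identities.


Any 2-(v, k, λ) BIBD satisfies two necessary conditions:
  (i)  Each point sits in r blocks, and counting incidences through any fixed point gives r(k − 1) = λ(v − 1), so r = λ(v − 1)/(k − 1).
  (ii) Total incidences bk = vr, so b = vr/k.
Step 1: r = λ(v − 1)/(k − 1) = 4·(85 − 1)/(7 − 1) = 4·84/6 = 336/6 = 56.
Step 2: b = vr/k = 85·56/7 = 4760/7 = 680.
Check integrality: r = 56 ∈ Z ✓, b = 680 ∈ Z ✓.
(These identities are necessary conditions: they determine r and b for any design with these parameters, but do not by themselves prove that one exists.)

r = 56, b = 680.


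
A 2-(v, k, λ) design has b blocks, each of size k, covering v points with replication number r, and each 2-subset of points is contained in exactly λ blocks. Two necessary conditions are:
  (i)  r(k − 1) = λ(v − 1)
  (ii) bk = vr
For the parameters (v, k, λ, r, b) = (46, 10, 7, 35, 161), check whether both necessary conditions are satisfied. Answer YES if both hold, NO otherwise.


Condition (i): r(k − 1) = 35·9 = 315; λ(v − 1) = 7·45 = 315. Match? YES.
Condition (ii): bk = 161·10 = 1610; vr = 46·35 = 1610. Match? YES.
Both conditions hold? YES.

YES


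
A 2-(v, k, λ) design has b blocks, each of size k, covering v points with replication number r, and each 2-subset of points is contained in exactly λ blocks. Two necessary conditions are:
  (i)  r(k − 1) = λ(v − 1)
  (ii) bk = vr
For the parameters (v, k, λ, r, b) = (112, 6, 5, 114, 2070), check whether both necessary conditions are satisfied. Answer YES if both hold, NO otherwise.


Condition (i): r(k − 1) = 114·5 = 570; λ(v − 1) = 5·111 = 555. Match? NO.
Condition (ii): bk = 2070·6 = 12420; vr = 112·114 = 12768. Match? NO.
Both conditions hold? NO.

NO


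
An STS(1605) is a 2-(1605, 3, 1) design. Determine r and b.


An STS(v) is a 2-(v, 3, 1) BIBD: block size k = 3, λ = 1.
Replication: r(k − 1) = λ(v − 1) ⇒ r·2 = 1605 − 1 = 1604 ⇒ r = 802.
Block count: b = v(v − 1)/6 = 1605·1604/6 = 2574420/6 = 429070.
(Check via bk = vr: 429070·3 = 1287210 = 1605·802 = 1287210 ✓.)

r = 802, b = 429070.


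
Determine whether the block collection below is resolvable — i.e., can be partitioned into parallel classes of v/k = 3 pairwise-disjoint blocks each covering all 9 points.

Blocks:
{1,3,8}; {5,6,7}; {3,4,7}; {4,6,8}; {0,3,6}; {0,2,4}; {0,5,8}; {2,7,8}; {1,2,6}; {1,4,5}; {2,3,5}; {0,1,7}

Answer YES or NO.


v = 9, block size k = 3, number of blocks = 12.
For resolvability, blocks must partition into parallel classes of size v/k = 3.
Total blocks must therefore be a multiple of 3: 12 = 3·4 + 0 ⇒ divisible ✓.
Greedy packing gives 4 candidate class(es). Each should be a full parallel class (size 3, covers all 9 points).
  Class 1 (3 blocks): {1,3,8}; {5,6,7}; {0,2,4}. Points covered: [0, 1, 2, 3, 4, 5, 6, 7, 8].
  Class 2 (3 blocks): {3,4,7}; {0,5,8}; {1,2,6}. Points covered: [0, 1, 2, 3, 4, 5, 6, 7, 8].
  Class 3 (3 blocks): {4,6,8}; {2,3,5}; {0,1,7}. Points covered: [0, 1, 2, 3, 4, 5, 6, 7, 8].
  Class 4 (3 blocks): {0,3,6}; {2,7,8}; {1,4,5}. Points covered: [0, 1, 2, 3, 4, 5, 6, 7, 8].
All classes full (size 3)? YES. All classes cover every point? YES.
Resolvable? YES.

YES


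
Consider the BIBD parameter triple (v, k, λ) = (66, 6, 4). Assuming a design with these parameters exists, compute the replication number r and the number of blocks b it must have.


Any 2-(v, k, λ) BIBD satisfies two necessary conditions:
  (i)  Each point sits in r blocks, and counting incidences through any fixed point gives r(k − 1) = λ(v − 1), so r = λ(v − 1)/(k − 1).
  (ii) Total incidences bk = vr, so b = vr/k.
Step 1: r = λ(v − 1)/(k − 1) = 4·(66 − 1)/(6 − 1) = 4·65/5 = 260/5 = 52.
Step 2: b = vr/k = 66·52/6 = 3432/6 = 572.
Check integrality: r = 52 ∈ Z ✓, b = 572 ∈ Z ✓.
(These identities are necessary conditions: they determine r and b for any design with these parameters, but do not by themselves prove that one exists.)

r = 52, b = 572.


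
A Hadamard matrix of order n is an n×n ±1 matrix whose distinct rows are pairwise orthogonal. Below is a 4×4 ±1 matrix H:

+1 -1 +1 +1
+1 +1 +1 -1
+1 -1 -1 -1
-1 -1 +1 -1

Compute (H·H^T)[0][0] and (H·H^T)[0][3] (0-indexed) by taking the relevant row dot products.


Row 0 of H: [1, -1, 1, 1].
Row 3 of H: [-1, -1, 1, -1].
(H·H^T)[0][0] = Σ_j H[0][j]·H[0][j] = (1)² + (-1)² + (1)² + (1)² = 1 + 1 + 1 + 1 = 4.
(H·H^T)[0][3] = Σ_j H[0][j]·H[3][j] = (1)·(-1) + (-1)·(-1) + (1)·(1) + (1)·(-1) = -1 + 1 + 1 + -1 = 0.
So rows 0 and 3 are orthogonal; the diagonal entry equals n = 4.

(0,0) entry = 4; (0,3) entry = 0.


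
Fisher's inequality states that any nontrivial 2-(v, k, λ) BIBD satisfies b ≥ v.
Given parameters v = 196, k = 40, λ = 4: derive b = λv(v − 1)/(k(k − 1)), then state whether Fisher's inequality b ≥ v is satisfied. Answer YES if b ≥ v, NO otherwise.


b = λv(v − 1)/(k(k − 1)) = 4·196·195/(40·39) = 152880/1560 = 98.
Compare with v = 196: b < v, so Fisher's inequality fails.

NO


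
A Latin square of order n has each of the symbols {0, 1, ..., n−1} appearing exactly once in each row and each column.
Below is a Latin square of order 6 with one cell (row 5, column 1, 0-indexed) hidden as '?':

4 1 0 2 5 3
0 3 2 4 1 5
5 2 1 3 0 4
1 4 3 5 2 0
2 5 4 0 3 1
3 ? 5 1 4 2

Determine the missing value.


Row 5 contains symbols [1, 2, 3, 4, 5] — missing [0].
Column 1 contains symbols [1, 2, 3, 4, 5] — missing [0].
The missing symbol must appear in both missing sets; intersection = [0].
Therefore the hidden value is 0.

Missing value = 0.


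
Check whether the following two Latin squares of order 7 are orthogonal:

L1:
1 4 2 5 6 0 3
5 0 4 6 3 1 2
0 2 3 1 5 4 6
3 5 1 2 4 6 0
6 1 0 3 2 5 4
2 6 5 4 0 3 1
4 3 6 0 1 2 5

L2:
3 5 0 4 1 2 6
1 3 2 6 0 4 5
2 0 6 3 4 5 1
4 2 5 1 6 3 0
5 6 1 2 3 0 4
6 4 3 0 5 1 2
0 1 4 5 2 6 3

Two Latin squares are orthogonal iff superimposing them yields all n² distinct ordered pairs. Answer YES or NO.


Form the n² = 49 superimposed pairs (L1[i][j], L2[i][j]), row by row (rows and columns indexed from 0):
row 0: (1,3) (4,5) (2,0) (5,4) (6,1) (0,2) (3,6)
row 1: (5,1) (0,3) (4,2) (6,6) (3,0) (1,4) (2,5)
row 2: (0,2) (2,0) (3,6) (1,3) (5,4) (4,5) (6,1)
row 3: (3,4) (5,2) (1,5) (2,1) (4,6) (6,3) (0,0)
row 4: (6,5) (1,6) (0,1) (3,2) (2,3) (5,0) (4,4)
row 5: (2,6) (6,4) (5,3) (4,0) (0,5) (3,1) (1,2)
row 6: (4,0) (3,1) (6,4) (0,5) (1,2) (2,6) (5,3)
Orthogonality requires all 49 pairs distinct.
But the pair (0,2) repeats: cell (0,5) has L1 = 0, L2 = 2, and cell (2,0) has L1 = 0, L2 = 2.
A repeated pair means some other pair never occurs (only 35 distinct pairs out of 49), so the squares are not orthogonal.
Conclusion: NO.

NO


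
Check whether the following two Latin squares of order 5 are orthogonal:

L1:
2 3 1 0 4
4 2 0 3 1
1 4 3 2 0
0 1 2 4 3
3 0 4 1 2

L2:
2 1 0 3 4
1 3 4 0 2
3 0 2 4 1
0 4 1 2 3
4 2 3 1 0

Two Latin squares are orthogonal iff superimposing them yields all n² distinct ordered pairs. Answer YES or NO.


Form the n² = 25 superimposed pairs (L1[i][j], L2[i][j]), row by row (rows and columns indexed from 0):
row 0: (2,2) (3,1) (1,0) (0,3) (4,4)
row 1: (4,1) (2,3) (0,4) (3,0) (1,2)
row 2: (1,3) (4,0) (3,2) (2,4) (0,1)
row 3: (0,0) (1,4) (2,1) (4,2) (3,3)
row 4: (3,4) (0,2) (4,3) (1,1) (2,0)
Orthogonality requires all 25 pairs distinct.
Check by first coordinate: for each symbol s of L1, list the L2 entries in the n cells where L1 = s; they must all differ.
  L1 = 0: L2 entries (in reading order) 3, 4, 1, 0, 2 — all 5 distinct ✓
  L1 = 1: L2 entries (in reading order) 0, 2, 3, 4, 1 — all 5 distinct ✓
  L1 = 2: L2 entries (in reading order) 2, 3, 4, 1, 0 — all 5 distinct ✓
  L1 = 3: L2 entries (in reading order) 1, 0, 2, 3, 4 — all 5 distinct ✓
  L1 = 4: L2 entries (in reading order) 4, 1, 0, 2, 3 — all 5 distinct ✓
Every symbol of L1 meets every symbol of L2 exactly once, so all 25 pairs are distinct (25 of 25).
Conclusion: YES.

YES


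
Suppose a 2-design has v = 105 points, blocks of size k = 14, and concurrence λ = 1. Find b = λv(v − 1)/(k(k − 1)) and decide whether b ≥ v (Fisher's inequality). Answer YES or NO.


r = λ(v − 1)/(k − 1) = 1·104/13 = 8.
b = vr/k = 105·8/14 = 60.
Fisher's inequality: b ≥ v ⇔ 60 ≥ 105? NO.

NO


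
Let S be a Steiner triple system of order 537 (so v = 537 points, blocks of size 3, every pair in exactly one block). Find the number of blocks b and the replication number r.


An STS(v) is a 2-(v, 3, 1) BIBD: block size k = 3, λ = 1.
Replication: r(k − 1) = λ(v − 1) ⇒ r·2 = 537 − 1 = 536 ⇒ r = 268.
Block count: b = v(v − 1)/6 = 537·536/6 = 287832/6 = 47972.

r = 268, b = 47972.


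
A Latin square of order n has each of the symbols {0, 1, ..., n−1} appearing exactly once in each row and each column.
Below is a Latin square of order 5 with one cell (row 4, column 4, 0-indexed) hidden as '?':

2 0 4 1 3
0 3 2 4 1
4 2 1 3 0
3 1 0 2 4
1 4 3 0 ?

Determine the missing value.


Row 4 contains symbols [0, 1, 3, 4] — missing [2].
Column 4 contains symbols [0, 1, 3, 4] — missing [2].
The missing symbol must appear in both missing sets; intersection = [2].
Therefore the hidden value is 2.

Missing value = 2.


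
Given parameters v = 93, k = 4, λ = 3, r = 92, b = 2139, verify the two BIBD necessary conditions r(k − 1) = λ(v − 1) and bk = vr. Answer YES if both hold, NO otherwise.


Condition (i): r(k − 1) = 92·3 = 276; λ(v − 1) = 3·92 = 276. Match? YES.
Condition (ii): bk = 2139·4 = 8556; vr = 93·92 = 8556. Match? YES.
Both conditions hold? YES.

YES


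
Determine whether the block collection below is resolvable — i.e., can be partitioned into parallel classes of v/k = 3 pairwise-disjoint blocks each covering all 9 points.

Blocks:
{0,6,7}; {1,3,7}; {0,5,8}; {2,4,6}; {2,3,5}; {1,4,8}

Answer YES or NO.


v = 9, block size k = 3, number of blocks = 6.
For resolvability, blocks must partition into parallel classes of size v/k = 3.
Total blocks must therefore be a multiple of 3: 6 = 3·2 + 0 ⇒ divisible ✓.
Greedy packing gives 2 candidate class(es). Each should be a full parallel class (size 3, covers all 9 points).
  Class 1 (3 blocks): {0,6,7}; {2,3,5}; {1,4,8}. Points covered: [0, 1, 2, 3, 4, 5, 6, 7, 8].
  Class 2 (3 blocks): {1,3,7}; {0,5,8}; {2,4,6}. Points covered: [0, 1, 2, 3, 4, 5, 6, 7, 8].
All classes full (size 3)? YES. All classes cover every point? YES.
Resolvable? YES.

YES


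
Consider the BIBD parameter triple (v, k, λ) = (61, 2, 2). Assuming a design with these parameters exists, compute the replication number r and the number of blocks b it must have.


Any 2-(v, k, λ) BIBD satisfies two necessary conditions:
  (i)  Each point sits in r blocks, and counting incidences through any fixed point gives r(k − 1) = λ(v − 1), so r = λ(v − 1)/(k − 1).
  (ii) Total incidences bk = vr, so b = vr/k.
Step 1: r = λ(v − 1)/(k − 1) = 2·(61 − 1)/(2 − 1) = 2·60/1 = 120/1 = 120.
Step 2: b = vr/k = 61·120/2 = 7320/2 = 3660.
Check integrality: r = 120 ∈ Z ✓, b = 3660 ∈ Z ✓.
(These identities are necessary conditions: they determine r and b for any design with these parameters, but do not by themselves prove that one exists.)

r = 120, b = 3660.


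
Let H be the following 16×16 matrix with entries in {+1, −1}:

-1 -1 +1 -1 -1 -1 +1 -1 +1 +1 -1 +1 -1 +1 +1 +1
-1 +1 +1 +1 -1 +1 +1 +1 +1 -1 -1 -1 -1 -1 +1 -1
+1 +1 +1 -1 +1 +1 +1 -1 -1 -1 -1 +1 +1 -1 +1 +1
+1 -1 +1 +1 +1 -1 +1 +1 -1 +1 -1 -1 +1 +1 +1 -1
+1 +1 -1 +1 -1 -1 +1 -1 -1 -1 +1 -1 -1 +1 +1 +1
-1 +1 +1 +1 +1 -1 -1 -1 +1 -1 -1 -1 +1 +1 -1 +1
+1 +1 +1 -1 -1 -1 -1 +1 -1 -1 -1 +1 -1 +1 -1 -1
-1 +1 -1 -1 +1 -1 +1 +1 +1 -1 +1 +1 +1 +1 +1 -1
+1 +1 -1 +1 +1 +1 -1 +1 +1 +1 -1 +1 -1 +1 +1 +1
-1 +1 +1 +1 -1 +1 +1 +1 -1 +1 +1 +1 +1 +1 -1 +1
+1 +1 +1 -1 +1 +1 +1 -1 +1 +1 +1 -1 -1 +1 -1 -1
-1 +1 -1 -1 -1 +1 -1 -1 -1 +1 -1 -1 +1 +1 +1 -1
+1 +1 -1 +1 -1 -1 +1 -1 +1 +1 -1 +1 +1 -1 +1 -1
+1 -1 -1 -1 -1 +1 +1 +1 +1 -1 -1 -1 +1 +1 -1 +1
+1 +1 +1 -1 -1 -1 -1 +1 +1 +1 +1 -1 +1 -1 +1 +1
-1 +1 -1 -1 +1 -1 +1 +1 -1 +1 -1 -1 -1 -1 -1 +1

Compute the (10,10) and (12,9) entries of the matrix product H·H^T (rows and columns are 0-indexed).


Row 9 of H: [-1, 1, 1, 1, -1, 1, 1, 1, -1, 1, 1, 1, 1, 1, -1, 1].
Row 10 of H: [1, 1, 1, -1, 1, 1, 1, -1, 1, 1, 1, -1, -1, 1, -1, -1].
Row 12 of H: [1, 1, -1, 1, -1, -1, 1, -1, 1, 1, -1, 1, 1, -1, 1, -1].
(H·H^T)[10][10] = Σ_j H[10][j]·H[10][j] = (1)² + (1)² + (1)² + (-1)² + (1)² + (1)² + (1)² + (-1)² + (1)² + (1)² + (1)² + (-1)² + (-1)² + (1)² + (-1)² + (-1)² = 1 + 1 + 1 + 1 + 1 + 1 + 1 + 1 + 1 + 1 + 1 + 1 + 1 + 1 + 1 + 1 = 16.
(H·H^T)[12][9] = Σ_j H[12][j]·H[9][j] = (1)·(-1) + (1)·(1) + (-1)·(1) + (1)·(1) + (-1)·(-1) + (-1)·(1) + (1)·(1) + (-1)·(1) + (1)·(-1) + (1)·(1) + (-1)·(1) + (1)·(1) + (1)·(1) + (-1)·(1) + (1)·(-1) + (-1)·(1) = -1 + 1 + -1 + 1 + 1 + -1 + 1 + -1 + -1 + 1 + -1 + 1 + 1 + -1 + -1 + -1 = -2.
Rows 12 and 9 are not orthogonal (dot product = -2 ≠ 0), so H is not a Hadamard matrix.

(10,10) entry = 16; (12,9) entry = -2.
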